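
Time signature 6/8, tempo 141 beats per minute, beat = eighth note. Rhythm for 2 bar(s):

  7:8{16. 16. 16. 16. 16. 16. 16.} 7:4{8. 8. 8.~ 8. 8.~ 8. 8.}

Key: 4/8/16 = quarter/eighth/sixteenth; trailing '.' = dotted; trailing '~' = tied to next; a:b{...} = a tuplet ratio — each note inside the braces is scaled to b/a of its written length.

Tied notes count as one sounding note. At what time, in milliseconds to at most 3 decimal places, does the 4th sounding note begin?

note 4 onset = 18/7b = 1094.225ms

1. 0.0ms @ 0 + 364.742ms (6/7)
2. 364.742ms @ 6/7 + 364.742ms (6/7)
3. 729.483ms @ 12/7 + 364.742ms (6/7)
4. 1094.225ms @ 18/7 + 364.742ms (6/7)
5. 1458.967ms @ 24/7 + 364.742ms (6/7)
6. 1823.708ms @ 30/7 + 364.742ms (6/7)
7. 2188.45ms @ 36/7 + 364.742ms (6/7)
8. 2553.191ms @ 6 + 364.742ms (6/7)
9. 2917.933ms @ 48/7 + 364.742ms (6/7)
10. 3282.675ms @ 54/7 + 729.483ms (12/7)
11. 4012.158ms @ 66/7 + 729.483ms (12/7)
12. 4741.641ms @ 78/7 + 364.742ms (6/7)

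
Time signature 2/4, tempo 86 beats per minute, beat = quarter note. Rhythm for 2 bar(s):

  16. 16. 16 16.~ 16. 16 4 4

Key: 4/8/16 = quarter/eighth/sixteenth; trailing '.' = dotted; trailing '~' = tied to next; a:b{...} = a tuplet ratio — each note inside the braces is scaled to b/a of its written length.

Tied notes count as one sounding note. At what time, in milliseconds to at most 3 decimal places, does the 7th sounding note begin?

1. 0.0ms @ 0 + 261.628ms (3/8)
2. 261.628ms @ 3/8 + 261.628ms (3/8)
3. 523.256ms @ 3/4 + 174.419ms (1/4)
4. 697.674ms @ 1 + 523.256ms (3/4)
5. 1220.93ms @ 7/4 + 174.419ms (1/4)
6. 1395.349ms @ 2 + 697.674ms (1)
7. 2093.023ms @ 3 + 697.674ms (1)

note 7 onset = 3b = 2093.023ms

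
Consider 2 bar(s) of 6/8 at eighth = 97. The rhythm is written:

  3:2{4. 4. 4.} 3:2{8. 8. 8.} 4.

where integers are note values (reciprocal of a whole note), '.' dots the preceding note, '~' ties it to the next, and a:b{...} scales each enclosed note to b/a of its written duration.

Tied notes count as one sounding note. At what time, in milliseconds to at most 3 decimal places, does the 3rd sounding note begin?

1. 0.0ms @ 0 + 1237.113ms (2)
2. 1237.113ms @ 2 + 1237.113ms (2)
3. 2474.227ms @ 4 + 1237.113ms (2)
4. 3711.34ms @ 6 + 618.557ms (1)
5. 4329.897ms @ 7 + 618.557ms (1)
6. 4948.454ms @ 8 + 618.557ms (1)
7. 5567.01ms @ 9 + 1855.67ms (3)

note 3 onset = 4b = 2474.227ms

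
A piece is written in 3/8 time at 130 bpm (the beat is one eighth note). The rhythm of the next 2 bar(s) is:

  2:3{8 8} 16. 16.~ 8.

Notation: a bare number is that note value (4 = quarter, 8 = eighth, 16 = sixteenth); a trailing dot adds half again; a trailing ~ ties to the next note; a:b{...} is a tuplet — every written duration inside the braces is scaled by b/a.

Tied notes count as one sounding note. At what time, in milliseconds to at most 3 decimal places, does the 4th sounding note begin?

note 4 onset = 15/4b = 1730.769ms

1. 0.0ms @ 0 + 692.308ms (3/2)
2. 692.308ms @ 3/2 + 692.308ms (3/2)
3. 1384.615ms @ 3 + 346.154ms (3/4)
4. 1730.769ms @ 15/4 + 1038.462ms (9/4)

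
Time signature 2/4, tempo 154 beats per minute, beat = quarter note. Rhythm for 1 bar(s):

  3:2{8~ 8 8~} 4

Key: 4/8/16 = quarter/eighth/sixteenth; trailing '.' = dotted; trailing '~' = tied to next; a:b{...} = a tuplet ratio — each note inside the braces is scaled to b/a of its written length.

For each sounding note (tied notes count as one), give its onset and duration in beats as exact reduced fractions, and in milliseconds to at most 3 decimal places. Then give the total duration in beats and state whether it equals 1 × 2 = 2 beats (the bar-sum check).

1) 0.0ms=0b +259.74ms=2/3b
2) 259.74ms=2/3b +519.481ms=4/3b
Σ=2b of 2 (154bpm 2/4) — PASS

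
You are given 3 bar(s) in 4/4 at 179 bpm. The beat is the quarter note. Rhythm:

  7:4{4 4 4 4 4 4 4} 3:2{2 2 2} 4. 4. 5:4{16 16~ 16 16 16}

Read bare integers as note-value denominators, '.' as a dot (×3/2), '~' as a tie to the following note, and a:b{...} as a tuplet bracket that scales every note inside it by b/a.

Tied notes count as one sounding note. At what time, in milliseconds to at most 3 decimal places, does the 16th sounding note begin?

1. 0.0ms @ 0 + 191.54ms (4/7)
2. 191.54ms @ 4/7 + 191.54ms (4/7)
3. 383.081ms @ 8/7 + 191.54ms (4/7)
4. 574.621ms @ 12/7 + 191.54ms (4/7)
5. 766.161ms @ 16/7 + 191.54ms (4/7)
6. 957.702ms @ 20/7 + 191.54ms (4/7)
7. 1149.242ms @ 24/7 + 191.54ms (4/7)
8. 1340.782ms @ 4 + 446.927ms (4/3)
9. 1787.709ms @ 16/3 + 446.927ms (4/3)
10. 2234.637ms @ 20/3 + 446.927ms (4/3)
11. 2681.564ms @ 8 + 502.793ms (3/2)
12. 3184.358ms @ 19/2 + 502.793ms (3/2)
13. 3687.151ms @ 11 + 67.039ms (1/5)
14. 3754.19ms @ 56/5 + 134.078ms (2/5)
15. 3888.268ms @ 58/5 + 67.039ms (1/5)
16. 3955.307ms @ 59/5 + 67.039ms (1/5)

note 16 onset = 59/5b = 3955.307ms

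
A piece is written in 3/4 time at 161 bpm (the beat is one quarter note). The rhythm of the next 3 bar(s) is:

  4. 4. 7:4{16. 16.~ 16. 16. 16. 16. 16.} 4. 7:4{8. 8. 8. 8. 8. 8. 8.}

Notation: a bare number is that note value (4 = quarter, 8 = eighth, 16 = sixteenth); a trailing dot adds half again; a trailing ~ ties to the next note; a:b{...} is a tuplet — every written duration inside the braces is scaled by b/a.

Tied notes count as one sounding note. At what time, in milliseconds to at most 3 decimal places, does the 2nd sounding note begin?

note 2 onset = 3/2b = 559.006ms

1. 0.0ms @ 0 + 559.006ms (3/2)
2. 559.006ms @ 3/2 + 559.006ms (3/2)
3. 1118.012ms @ 3 + 79.858ms (3/14)
4. 1197.87ms @ 45/14 + 159.716ms (3/7)
5. 1357.587ms @ 51/14 + 79.858ms (3/14)
6. 1437.445ms @ 27/7 + 79.858ms (3/14)
7. 1517.303ms @ 57/14 + 79.858ms (3/14)
8. 1597.161ms @ 30/7 + 79.858ms (3/14)
9. 1677.019ms @ 9/2 + 559.006ms (3/2)
10. 2236.025ms @ 6 + 159.716ms (3/7)
11. 2395.741ms @ 45/7 + 159.716ms (3/7)
12. 2555.457ms @ 48/7 + 159.716ms (3/7)
13. 2715.173ms @ 51/7 + 159.716ms (3/7)
14. 2874.889ms @ 54/7 + 159.716ms (3/7)
15. 3034.605ms @ 57/7 + 159.716ms (3/7)
16. 3194.321ms @ 60/7 + 159.716ms (3/7)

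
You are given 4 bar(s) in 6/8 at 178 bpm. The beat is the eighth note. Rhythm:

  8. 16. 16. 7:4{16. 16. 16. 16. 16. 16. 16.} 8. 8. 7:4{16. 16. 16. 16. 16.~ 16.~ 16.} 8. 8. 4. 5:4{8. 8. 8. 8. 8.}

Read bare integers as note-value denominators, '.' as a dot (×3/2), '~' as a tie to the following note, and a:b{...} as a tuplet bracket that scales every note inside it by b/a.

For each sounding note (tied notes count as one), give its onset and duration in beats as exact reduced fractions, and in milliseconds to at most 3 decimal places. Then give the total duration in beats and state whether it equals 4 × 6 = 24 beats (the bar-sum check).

1) 0.0ms=0b +505.618ms=3/2b
2) 505.618ms=3/2b +252.809ms=3/4b
3) 758.427ms=9/4b +252.809ms=3/4b
4) 1011.236ms=3b +144.462ms=3/7b
5) 1155.698ms=24/7b +144.462ms=3/7b
6) 1300.161ms=27/7b +144.462ms=3/7b
7) 1444.623ms=30/7b +144.462ms=3/7b
8) 1589.085ms=33/7b +144.462ms=3/7b
9) 1733.547ms=36/7b +144.462ms=3/7b
10) 1878.01ms=39/7b +144.462ms=3/7b
11) 2022.472ms=6b +505.618ms=3/2b
12) 2528.09ms=15/2b +505.618ms=3/2b
13) 3033.708ms=9b +144.462ms=3/7b
14) 3178.17ms=66/7b +144.462ms=3/7b
15) 3322.632ms=69/7b +144.462ms=3/7b
16) 3467.095ms=72/7b +144.462ms=3/7b
17) 3611.557ms=75/7b +433.387ms=9/7b
18) 4044.944ms=12b +505.618ms=3/2b
19) 4550.562ms=27/2b +505.618ms=3/2b
20) 5056.18ms=15b +1011.236ms=3b
21) 6067.416ms=18b +404.494ms=6/5b
22) 6471.91ms=96/5b +404.494ms=6/5b
23) 6876.404ms=102/5b +404.494ms=6/5b
24) 7280.899ms=108/5b +404.494ms=6/5b
25) 7685.393ms=114/5b +404.494ms=6/5b
Σ=24b of 24 (178bpm 6/8) — PASS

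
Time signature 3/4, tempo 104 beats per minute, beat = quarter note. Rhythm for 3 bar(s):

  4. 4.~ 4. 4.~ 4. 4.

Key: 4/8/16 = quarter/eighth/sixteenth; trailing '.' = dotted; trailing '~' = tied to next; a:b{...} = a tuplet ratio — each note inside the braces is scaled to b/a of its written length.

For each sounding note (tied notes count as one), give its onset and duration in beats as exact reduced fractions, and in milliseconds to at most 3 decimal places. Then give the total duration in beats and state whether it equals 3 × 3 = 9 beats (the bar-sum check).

1) 0.0ms=0b +865.385ms=3/2b
2) 865.385ms=3/2b +1730.769ms=3b
3) 2596.154ms=9/2b +1730.769ms=3b
4) 4326.923ms=15/2b +865.385ms=3/2b
Σ=9b of 9 (104bpm 3/4) — PASS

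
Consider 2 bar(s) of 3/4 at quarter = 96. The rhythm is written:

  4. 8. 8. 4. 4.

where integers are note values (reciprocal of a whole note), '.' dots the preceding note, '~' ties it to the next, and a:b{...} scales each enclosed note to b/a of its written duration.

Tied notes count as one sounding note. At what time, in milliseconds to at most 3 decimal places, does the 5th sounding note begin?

1. 0.0ms @ 0 + 937.5ms (3/2)
2. 937.5ms @ 3/2 + 468.75ms (3/4)
3. 1406.25ms @ 9/4 + 468.75ms (3/4)
4. 1875.0ms @ 3 + 937.5ms (3/2)
5. 2812.5ms @ 9/2 + 937.5ms (3/2)

note 5 onset = 9/2b = 2812.5ms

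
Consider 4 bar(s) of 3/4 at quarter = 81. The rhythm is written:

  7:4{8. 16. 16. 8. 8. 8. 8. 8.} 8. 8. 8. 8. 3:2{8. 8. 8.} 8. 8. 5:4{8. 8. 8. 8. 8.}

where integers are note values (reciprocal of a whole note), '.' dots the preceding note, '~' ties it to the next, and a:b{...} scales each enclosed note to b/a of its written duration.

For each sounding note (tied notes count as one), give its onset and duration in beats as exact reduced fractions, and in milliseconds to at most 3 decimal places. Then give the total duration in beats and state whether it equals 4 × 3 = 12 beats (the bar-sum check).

1) 0.0ms=0b +317.46ms=3/7b
2) 317.46ms=3/7b +158.73ms=3/14b
3) 476.19ms=9/14b +158.73ms=3/14b
4) 634.921ms=6/7b +317.46ms=3/7b
5) 952.381ms=9/7b +317.46ms=3/7b
6) 1269.841ms=12/7b +317.46ms=3/7b
7) 1587.302ms=15/7b +317.46ms=3/7b
8) 1904.762ms=18/7b +317.46ms=3/7b
9) 2222.222ms=3b +555.556ms=3/4b
10) 2777.778ms=15/4b +555.556ms=3/4b
11) 3333.333ms=9/2b +555.556ms=3/4b
12) 3888.889ms=21/4b +555.556ms=3/4b
13) 4444.444ms=6b +370.37ms=1/2b
14) 4814.815ms=13/2b +370.37ms=1/2b
15) 5185.185ms=7b +370.37ms=1/2b
16) 5555.556ms=15/2b +555.556ms=3/4b
17) 6111.111ms=33/4b +555.556ms=3/4b
18) 6666.667ms=9b +444.444ms=3/5b
19) 7111.111ms=48/5b +444.444ms=3/5b
20) 7555.556ms=51/5b +444.444ms=3/5b
21) 8000.0ms=54/5b +444.444ms=3/5b
22) 8444.444ms=57/5b +444.444ms=3/5b
Σ=12b of 12 (81bpm 3/4) — PASS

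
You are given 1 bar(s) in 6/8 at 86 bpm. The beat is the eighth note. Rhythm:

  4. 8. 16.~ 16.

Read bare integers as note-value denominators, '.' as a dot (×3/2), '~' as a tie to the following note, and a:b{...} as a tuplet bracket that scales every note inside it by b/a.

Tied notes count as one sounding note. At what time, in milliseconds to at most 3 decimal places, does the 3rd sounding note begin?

1. 0.0ms @ 0 + 2093.023ms (3)
2. 2093.023ms @ 3 + 1046.512ms (3/2)
3. 3139.535ms @ 9/2 + 1046.512ms (3/2)

note 3 onset = 9/2b = 3139.535ms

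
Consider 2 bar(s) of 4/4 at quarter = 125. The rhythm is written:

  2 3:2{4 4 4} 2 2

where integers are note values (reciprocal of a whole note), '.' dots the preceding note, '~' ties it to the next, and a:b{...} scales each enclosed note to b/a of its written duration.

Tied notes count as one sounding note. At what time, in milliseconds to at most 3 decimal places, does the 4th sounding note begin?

1. 0.0ms @ 0 + 960.0ms (2)
2. 960.0ms @ 2 + 320.0ms (2/3)
3. 1280.0ms @ 8/3 + 320.0ms (2/3)
4. 1600.0ms @ 10/3 + 320.0ms (2/3)
5. 1920.0ms @ 4 + 960.0ms (2)
6. 2880.0ms @ 6 + 960.0ms (2)

note 4 onset = 10/3b = 1600.0ms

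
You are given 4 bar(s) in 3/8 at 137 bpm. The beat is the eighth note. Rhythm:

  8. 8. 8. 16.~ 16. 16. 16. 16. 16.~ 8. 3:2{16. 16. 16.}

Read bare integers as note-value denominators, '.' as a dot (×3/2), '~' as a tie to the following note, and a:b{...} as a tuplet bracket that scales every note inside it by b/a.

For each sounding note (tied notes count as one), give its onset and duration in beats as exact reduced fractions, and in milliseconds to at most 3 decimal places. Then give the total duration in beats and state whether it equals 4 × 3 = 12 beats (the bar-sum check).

1) 0.0ms=0b +656.934ms=3/2b
2) 656.934ms=3/2b +656.934ms=3/2b
3) 1313.869ms=3b +656.934ms=3/2b
4) 1970.803ms=9/2b +656.934ms=3/2b
5) 2627.737ms=6b +328.467ms=3/4b
6) 2956.204ms=27/4b +328.467ms=3/4b
7) 3284.672ms=15/2b +328.467ms=3/4b
8) 3613.139ms=33/4b +985.401ms=9/4b
9) 4598.54ms=21/2b +218.978ms=1/2b
10) 4817.518ms=11b +218.978ms=1/2b
11) 5036.496ms=23/2b +218.978ms=1/2b
Σ=12b of 12 (137bpm 3/8) — PASS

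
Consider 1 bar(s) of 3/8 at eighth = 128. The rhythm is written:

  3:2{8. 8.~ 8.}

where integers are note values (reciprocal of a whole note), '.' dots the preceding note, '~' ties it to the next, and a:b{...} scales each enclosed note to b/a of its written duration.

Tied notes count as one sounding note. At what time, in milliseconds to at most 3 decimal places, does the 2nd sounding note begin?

note 2 onset = 1b = 468.75ms

1. 0.0ms @ 0 + 468.75ms (1)
2. 468.75ms @ 1 + 937.5ms (2)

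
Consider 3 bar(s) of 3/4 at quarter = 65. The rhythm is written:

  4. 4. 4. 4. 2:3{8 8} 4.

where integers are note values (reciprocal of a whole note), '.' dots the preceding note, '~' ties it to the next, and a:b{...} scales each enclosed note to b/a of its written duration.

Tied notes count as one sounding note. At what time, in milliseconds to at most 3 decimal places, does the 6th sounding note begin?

note 6 onset = 27/4b = 6230.769ms

1. 0.0ms @ 0 + 1384.615ms (3/2)
2. 1384.615ms @ 3/2 + 1384.615ms (3/2)
3. 2769.231ms @ 3 + 1384.615ms (3/2)
4. 4153.846ms @ 9/2 + 1384.615ms (3/2)
5. 5538.462ms @ 6 + 692.308ms (3/4)
6. 6230.769ms @ 27/4 + 692.308ms (3/4)
7. 6923.077ms @ 15/2 + 1384.615ms (3/2)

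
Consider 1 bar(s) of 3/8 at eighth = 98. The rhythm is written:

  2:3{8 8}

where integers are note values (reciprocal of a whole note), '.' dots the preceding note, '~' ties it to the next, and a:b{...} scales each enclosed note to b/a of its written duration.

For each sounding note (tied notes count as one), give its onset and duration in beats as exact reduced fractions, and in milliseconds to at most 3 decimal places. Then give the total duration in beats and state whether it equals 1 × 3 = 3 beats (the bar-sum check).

1) 0.0ms=0b +918.367ms=3/2b
2) 918.367ms=3/2b +918.367ms=3/2b
Σ=3b of 3 (98bpm 3/8) — PASS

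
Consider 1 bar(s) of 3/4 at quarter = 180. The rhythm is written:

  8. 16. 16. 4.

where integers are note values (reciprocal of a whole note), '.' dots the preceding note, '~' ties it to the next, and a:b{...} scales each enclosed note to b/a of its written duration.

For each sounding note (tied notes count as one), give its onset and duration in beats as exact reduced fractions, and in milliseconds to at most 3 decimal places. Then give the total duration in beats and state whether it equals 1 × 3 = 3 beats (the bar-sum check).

1) 0.0ms=0b +250.0ms=3/4b
2) 250.0ms=3/4b +125.0ms=3/8b
3) 375.0ms=9/8b +125.0ms=3/8b
4) 500.0ms=3/2b +500.0ms=3/2b
Σ=3b of 3 (180bpm 3/4) — PASS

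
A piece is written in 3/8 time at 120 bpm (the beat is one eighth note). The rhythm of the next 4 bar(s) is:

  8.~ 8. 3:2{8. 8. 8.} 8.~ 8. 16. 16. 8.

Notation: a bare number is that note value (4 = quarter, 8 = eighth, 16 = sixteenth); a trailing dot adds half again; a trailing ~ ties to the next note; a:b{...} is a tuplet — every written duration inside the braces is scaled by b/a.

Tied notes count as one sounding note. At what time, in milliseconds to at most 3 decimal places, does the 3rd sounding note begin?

1. 0.0ms @ 0 + 1500.0ms (3)
2. 1500.0ms @ 3 + 500.0ms (1)
3. 2000.0ms @ 4 + 500.0ms (1)
4. 2500.0ms @ 5 + 500.0ms (1)
5. 3000.0ms @ 6 + 1500.0ms (3)
6. 4500.0ms @ 9 + 375.0ms (3/4)
7. 4875.0ms @ 39/4 + 375.0ms (3/4)
8. 5250.0ms @ 21/2 + 750.0ms (3/2)

note 3 onset = 4b = 2000.0ms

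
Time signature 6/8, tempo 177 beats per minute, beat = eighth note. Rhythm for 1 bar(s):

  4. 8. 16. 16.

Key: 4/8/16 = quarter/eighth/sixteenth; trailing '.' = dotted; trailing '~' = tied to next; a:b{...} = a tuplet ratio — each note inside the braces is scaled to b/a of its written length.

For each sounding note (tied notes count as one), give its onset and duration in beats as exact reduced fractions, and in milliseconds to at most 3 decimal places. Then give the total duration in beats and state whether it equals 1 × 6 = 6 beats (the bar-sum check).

1) 0.0ms=0b +1016.949ms=3b
2) 1016.949ms=3b +508.475ms=3/2b
3) 1525.424ms=9/2b +254.237ms=3/4b
4) 1779.661ms=21/4b +254.237ms=3/4b
Σ=6b of 6 (177bpm 6/8) — PASS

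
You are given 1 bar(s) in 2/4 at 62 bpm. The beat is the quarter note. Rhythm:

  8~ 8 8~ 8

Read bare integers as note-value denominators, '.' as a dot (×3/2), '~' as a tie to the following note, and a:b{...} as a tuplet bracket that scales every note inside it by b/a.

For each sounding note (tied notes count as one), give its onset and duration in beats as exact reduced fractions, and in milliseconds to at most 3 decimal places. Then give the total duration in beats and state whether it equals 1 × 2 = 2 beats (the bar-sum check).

1) 0.0ms=0b +967.742ms=1b
2) 967.742ms=1b +967.742ms=1b
Σ=2b of 2 (62bpm 2/4) — PASS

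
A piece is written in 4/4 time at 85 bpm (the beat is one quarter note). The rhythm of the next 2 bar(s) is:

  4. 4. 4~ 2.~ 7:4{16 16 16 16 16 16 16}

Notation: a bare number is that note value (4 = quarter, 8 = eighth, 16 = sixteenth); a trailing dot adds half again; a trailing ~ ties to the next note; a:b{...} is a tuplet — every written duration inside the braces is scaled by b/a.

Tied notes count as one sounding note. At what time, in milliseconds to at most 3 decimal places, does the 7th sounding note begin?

note 7 onset = 53/7b = 5344.538ms

1. 0.0ms @ 0 + 1058.824ms (3/2)
2. 1058.824ms @ 3/2 + 1058.824ms (3/2)
3. 2117.647ms @ 3 + 2924.37ms (29/7)
4. 5042.017ms @ 50/7 + 100.84ms (1/7)
5. 5142.857ms @ 51/7 + 100.84ms (1/7)
6. 5243.697ms @ 52/7 + 100.84ms (1/7)
7. 5344.538ms @ 53/7 + 100.84ms (1/7)
8. 5445.378ms @ 54/7 + 100.84ms (1/7)
9. 5546.218ms @ 55/7 + 100.84ms (1/7)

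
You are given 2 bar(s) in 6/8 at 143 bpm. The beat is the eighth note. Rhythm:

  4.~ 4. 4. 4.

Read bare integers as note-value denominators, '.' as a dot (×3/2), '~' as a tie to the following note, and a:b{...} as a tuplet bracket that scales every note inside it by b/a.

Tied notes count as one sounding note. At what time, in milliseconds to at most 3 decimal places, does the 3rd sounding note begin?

1. 0.0ms @ 0 + 2517.483ms (6)
2. 2517.483ms @ 6 + 1258.741ms (3)
3. 3776.224ms @ 9 + 1258.741ms (3)

note 3 onset = 9b = 3776.224ms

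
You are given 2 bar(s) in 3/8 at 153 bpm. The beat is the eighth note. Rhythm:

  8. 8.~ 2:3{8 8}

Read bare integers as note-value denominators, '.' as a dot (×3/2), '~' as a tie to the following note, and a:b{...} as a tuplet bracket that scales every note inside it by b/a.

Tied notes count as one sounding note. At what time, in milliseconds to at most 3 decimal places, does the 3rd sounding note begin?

note 3 onset = 9/2b = 1764.706ms

1. 0.0ms @ 0 + 588.235ms (3/2)
2. 588.235ms @ 3/2 + 1176.471ms (3)
3. 1764.706ms @ 9/2 + 588.235ms (3/2)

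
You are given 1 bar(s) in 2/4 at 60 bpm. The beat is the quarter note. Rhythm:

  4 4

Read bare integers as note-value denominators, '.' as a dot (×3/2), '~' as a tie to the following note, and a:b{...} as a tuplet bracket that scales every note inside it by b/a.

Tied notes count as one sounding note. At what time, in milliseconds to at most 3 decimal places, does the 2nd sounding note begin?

1. 0.0ms @ 0 + 1000.0ms (1)
2. 1000.0ms @ 1 + 1000.0ms (1)

note 2 onset = 1b = 1000.0ms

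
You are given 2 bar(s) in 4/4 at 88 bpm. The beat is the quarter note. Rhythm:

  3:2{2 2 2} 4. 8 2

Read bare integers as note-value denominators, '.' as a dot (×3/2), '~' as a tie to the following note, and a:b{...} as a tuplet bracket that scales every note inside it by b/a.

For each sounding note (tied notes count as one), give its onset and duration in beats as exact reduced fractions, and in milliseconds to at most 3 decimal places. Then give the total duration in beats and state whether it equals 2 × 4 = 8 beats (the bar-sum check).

1) 0.0ms=0b +909.091ms=4/3b
2) 909.091ms=4/3b +909.091ms=4/3b
3) 1818.182ms=8/3b +909.091ms=4/3b
4) 2727.273ms=4b +1022.727ms=3/2b
5) 3750.0ms=11/2b +340.909ms=1/2b
6) 4090.909ms=6b +1363.636ms=2b
Σ=8b of 8 (88bpm 4/4) — PASS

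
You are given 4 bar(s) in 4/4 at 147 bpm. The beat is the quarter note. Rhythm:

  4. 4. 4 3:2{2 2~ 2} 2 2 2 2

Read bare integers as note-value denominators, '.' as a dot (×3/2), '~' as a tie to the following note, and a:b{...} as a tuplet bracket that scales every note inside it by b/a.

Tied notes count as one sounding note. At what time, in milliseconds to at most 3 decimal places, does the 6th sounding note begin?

1. 0.0ms @ 0 + 612.245ms (3/2)
2. 612.245ms @ 3/2 + 612.245ms (3/2)
3. 1224.49ms @ 3 + 408.163ms (1)
4. 1632.653ms @ 4 + 544.218ms (4/3)
5. 2176.871ms @ 16/3 + 1088.435ms (8/3)
6. 3265.306ms @ 8 + 816.327ms (2)
7. 4081.633ms @ 10 + 816.327ms (2)
8. 4897.959ms @ 12 + 816.327ms (2)
9. 5714.286ms @ 14 + 816.327ms (2)

note 6 onset = 8b = 3265.306ms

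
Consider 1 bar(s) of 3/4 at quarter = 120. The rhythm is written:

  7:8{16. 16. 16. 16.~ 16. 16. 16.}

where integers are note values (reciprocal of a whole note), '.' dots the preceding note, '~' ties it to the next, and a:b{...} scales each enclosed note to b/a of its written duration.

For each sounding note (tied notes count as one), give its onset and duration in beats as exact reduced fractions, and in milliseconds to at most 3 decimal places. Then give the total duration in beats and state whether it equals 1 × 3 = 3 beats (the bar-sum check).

1) 0.0ms=0b +214.286ms=3/7b
2) 214.286ms=3/7b +214.286ms=3/7b
3) 428.571ms=6/7b +214.286ms=3/7b
4) 642.857ms=9/7b +428.571ms=6/7b
5) 1071.429ms=15/7b +214.286ms=3/7b
6) 1285.714ms=18/7b +214.286ms=3/7b
Σ=3b of 3 (120bpm 3/4) — PASS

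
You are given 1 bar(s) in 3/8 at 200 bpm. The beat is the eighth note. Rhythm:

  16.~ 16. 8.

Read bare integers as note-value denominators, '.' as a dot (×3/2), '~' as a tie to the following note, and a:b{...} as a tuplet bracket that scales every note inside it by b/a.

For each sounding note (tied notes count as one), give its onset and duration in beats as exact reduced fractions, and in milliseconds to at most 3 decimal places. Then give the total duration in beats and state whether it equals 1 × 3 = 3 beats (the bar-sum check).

1) 0.0ms=0b +450.0ms=3/2b
2) 450.0ms=3/2b +450.0ms=3/2b
Σ=3b of 3 (200bpm 3/8) — PASS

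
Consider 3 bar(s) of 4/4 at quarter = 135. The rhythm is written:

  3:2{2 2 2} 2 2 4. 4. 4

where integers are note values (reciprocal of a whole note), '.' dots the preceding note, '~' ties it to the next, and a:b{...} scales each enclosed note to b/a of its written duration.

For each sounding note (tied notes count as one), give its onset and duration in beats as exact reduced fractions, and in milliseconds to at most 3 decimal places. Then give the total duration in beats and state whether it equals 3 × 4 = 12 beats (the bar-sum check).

1) 0.0ms=0b +592.593ms=4/3b
2) 592.593ms=4/3b +592.593ms=4/3b
3) 1185.185ms=8/3b +592.593ms=4/3b
4) 1777.778ms=4b +888.889ms=2b
5) 2666.667ms=6b +888.889ms=2b
6) 3555.556ms=8b +666.667ms=3/2b
7) 4222.222ms=19/2b +666.667ms=3/2b
8) 4888.889ms=11b +444.444ms=1b
Σ=12b of 12 (135bpm 4/4) — PASS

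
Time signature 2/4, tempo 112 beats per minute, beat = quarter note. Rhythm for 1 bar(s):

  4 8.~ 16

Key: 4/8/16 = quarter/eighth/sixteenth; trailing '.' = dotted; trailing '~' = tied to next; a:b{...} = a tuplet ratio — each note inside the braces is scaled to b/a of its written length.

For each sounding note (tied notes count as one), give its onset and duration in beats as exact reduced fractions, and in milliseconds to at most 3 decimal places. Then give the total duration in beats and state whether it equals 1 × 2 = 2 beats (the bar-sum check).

1) 0.0ms=0b +535.714ms=1b
2) 535.714ms=1b +535.714ms=1b
Σ=2b of 2 (112bpm 2/4) — PASS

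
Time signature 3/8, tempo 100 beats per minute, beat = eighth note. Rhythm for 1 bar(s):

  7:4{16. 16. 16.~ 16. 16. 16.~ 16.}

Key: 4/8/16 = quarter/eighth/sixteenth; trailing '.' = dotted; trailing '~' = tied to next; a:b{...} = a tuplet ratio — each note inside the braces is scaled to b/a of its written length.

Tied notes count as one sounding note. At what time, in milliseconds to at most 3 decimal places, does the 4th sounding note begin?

1. 0.0ms @ 0 + 257.143ms (3/7)
2. 257.143ms @ 3/7 + 257.143ms (3/7)
3. 514.286ms @ 6/7 + 514.286ms (6/7)
4. 1028.571ms @ 12/7 + 257.143ms (3/7)
5. 1285.714ms @ 15/7 + 514.286ms (6/7)

note 4 onset = 12/7b = 1028.571ms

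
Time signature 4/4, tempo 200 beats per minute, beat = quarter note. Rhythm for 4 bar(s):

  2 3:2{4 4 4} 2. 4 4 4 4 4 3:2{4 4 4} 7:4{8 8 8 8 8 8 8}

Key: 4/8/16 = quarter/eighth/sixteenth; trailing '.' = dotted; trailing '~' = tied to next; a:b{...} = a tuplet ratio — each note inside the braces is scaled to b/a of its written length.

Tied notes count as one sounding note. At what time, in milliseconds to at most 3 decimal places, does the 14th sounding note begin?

1. 0.0ms @ 0 + 600.0ms (2)
2. 600.0ms @ 2 + 200.0ms (2/3)
3. 800.0ms @ 8/3 + 200.0ms (2/3)
4. 1000.0ms @ 10/3 + 200.0ms (2/3)
5. 1200.0ms @ 4 + 900.0ms (3)
6. 2100.0ms @ 7 + 300.0ms (1)
7. 2400.0ms @ 8 + 300.0ms (1)
8. 2700.0ms @ 9 + 300.0ms (1)
9. 3000.0ms @ 10 + 300.0ms (1)
10. 3300.0ms @ 11 + 300.0ms (1)
11. 3600.0ms @ 12 + 200.0ms (2/3)
12. 3800.0ms @ 38/3 + 200.0ms (2/3)
13. 4000.0ms @ 40/3 + 200.0ms (2/3)
14. 4200.0ms @ 14 + 85.714ms (2/7)
15. 4285.714ms @ 100/7 + 85.714ms (2/7)
16. 4371.429ms @ 102/7 + 85.714ms (2/7)
17. 4457.143ms @ 104/7 + 85.714ms (2/7)
18. 4542.857ms @ 106/7 + 85.714ms (2/7)
19. 4628.571ms @ 108/7 + 85.714ms (2/7)
20. 4714.286ms @ 110/7 + 85.714ms (2/7)

note 14 onset = 14b = 4200.0ms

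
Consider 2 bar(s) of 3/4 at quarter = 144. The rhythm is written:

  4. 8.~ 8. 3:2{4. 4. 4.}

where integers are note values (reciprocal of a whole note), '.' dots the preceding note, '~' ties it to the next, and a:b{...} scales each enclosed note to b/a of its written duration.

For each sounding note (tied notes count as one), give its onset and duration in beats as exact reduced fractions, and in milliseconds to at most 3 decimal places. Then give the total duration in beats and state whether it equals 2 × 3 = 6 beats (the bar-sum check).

1) 0.0ms=0b +625.0ms=3/2b
2) 625.0ms=3/2b +625.0ms=3/2b
3) 1250.0ms=3b +416.667ms=1b
4) 1666.667ms=4b +416.667ms=1b
5) 2083.333ms=5b +416.667ms=1b
Σ=6b of 6 (144bpm 3/4) — PASS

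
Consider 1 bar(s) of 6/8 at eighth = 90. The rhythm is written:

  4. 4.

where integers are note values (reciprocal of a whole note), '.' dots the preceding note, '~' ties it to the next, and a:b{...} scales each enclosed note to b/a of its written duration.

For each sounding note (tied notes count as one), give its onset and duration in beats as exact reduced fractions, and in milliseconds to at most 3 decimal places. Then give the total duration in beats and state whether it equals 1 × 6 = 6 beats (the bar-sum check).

1) 0.0ms=0b +2000.0ms=3b
2) 2000.0ms=3b +2000.0ms=3b
Σ=6b of 6 (90bpm 6/8) — PASS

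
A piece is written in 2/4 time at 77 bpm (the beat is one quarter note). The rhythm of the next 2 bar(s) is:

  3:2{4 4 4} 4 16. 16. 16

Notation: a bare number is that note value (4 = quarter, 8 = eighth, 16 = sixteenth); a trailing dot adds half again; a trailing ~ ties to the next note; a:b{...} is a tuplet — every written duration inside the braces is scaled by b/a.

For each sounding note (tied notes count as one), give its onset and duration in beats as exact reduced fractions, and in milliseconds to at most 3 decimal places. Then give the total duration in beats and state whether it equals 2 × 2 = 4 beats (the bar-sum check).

1) 0.0ms=0b +519.481ms=2/3b
2) 519.481ms=2/3b +519.481ms=2/3b
3) 1038.961ms=4/3b +519.481ms=2/3b
4) 1558.442ms=2b +779.221ms=1b
5) 2337.662ms=3b +292.208ms=3/8b
6) 2629.87ms=27/8b +292.208ms=3/8b
7) 2922.078ms=15/4b +194.805ms=1/4b
Σ=4b of 4 (77bpm 2/4) — PASS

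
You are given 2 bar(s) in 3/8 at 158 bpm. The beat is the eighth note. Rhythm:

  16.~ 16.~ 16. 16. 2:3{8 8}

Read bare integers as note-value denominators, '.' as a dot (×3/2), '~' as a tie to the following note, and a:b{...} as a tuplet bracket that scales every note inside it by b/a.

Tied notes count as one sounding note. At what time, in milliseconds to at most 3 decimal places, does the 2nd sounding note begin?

1. 0.0ms @ 0 + 854.43ms (9/4)
2. 854.43ms @ 9/4 + 284.81ms (3/4)
3. 1139.241ms @ 3 + 569.62ms (3/2)
4. 1708.861ms @ 9/2 + 569.62ms (3/2)

note 2 onset = 9/4b = 854.43ms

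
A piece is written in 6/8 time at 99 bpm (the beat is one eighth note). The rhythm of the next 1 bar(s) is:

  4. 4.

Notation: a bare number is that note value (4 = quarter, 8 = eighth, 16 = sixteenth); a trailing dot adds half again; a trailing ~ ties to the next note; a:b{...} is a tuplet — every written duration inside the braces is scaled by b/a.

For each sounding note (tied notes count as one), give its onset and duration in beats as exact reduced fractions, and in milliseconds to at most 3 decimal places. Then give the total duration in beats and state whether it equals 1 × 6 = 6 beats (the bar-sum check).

1) 0.0ms=0b +1818.182ms=3b
2) 1818.182ms=3b +1818.182ms=3b
Σ=6b of 6 (99bpm 6/8) — PASS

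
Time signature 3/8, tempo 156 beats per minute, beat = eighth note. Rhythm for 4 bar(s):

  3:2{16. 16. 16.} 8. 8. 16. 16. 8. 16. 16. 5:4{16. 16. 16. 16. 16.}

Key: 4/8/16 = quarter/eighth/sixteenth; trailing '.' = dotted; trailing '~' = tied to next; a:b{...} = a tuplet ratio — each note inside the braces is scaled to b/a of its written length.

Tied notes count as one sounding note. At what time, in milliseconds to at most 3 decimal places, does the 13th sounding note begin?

note 13 onset = 51/5b = 3923.077ms

1. 0.0ms @ 0 + 192.308ms (1/2)
2. 192.308ms @ 1/2 + 192.308ms (1/2)
3. 384.615ms @ 1 + 192.308ms (1/2)
4. 576.923ms @ 3/2 + 576.923ms (3/2)
5. 1153.846ms @ 3 + 576.923ms (3/2)
6. 1730.769ms @ 9/2 + 288.462ms (3/4)
7. 2019.231ms @ 21/4 + 288.462ms (3/4)
8. 2307.692ms @ 6 + 576.923ms (3/2)
9. 2884.615ms @ 15/2 + 288.462ms (3/4)
10. 3173.077ms @ 33/4 + 288.462ms (3/4)
11. 3461.538ms @ 9 + 230.769ms (3/5)
12. 3692.308ms @ 48/5 + 230.769ms (3/5)
13. 3923.077ms @ 51/5 + 230.769ms (3/5)
14. 4153.846ms @ 54/5 + 230.769ms (3/5)
15. 4384.615ms @ 57/5 + 230.769ms (3/5)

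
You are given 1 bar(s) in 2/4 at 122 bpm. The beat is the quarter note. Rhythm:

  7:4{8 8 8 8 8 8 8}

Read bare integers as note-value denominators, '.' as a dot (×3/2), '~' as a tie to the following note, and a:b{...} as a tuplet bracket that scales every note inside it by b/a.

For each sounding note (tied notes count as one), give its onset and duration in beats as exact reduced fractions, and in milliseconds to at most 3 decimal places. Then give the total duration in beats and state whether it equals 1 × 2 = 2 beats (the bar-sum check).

1) 0.0ms=0b +140.515ms=2/7b
2) 140.515ms=2/7b +140.515ms=2/7b
3) 281.03ms=4/7b +140.515ms=2/7b
4) 421.546ms=6/7b +140.515ms=2/7b
5) 562.061ms=8/7b +140.515ms=2/7b
6) 702.576ms=10/7b +140.515ms=2/7b
7) 843.091ms=12/7b +140.515ms=2/7b
Σ=2b of 2 (122bpm 2/4) — PASS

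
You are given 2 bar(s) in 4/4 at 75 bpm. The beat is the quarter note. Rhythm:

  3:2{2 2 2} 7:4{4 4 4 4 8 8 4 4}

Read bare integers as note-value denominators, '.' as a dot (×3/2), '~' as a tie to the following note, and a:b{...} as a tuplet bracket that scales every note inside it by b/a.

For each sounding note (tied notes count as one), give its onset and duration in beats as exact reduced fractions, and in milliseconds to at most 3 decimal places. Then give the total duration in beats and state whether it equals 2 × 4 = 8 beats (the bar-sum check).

1) 0.0ms=0b +1066.667ms=4/3b
2) 1066.667ms=4/3b +1066.667ms=4/3b
3) 2133.333ms=8/3b +1066.667ms=4/3b
4) 3200.0ms=4b +457.143ms=4/7b
5) 3657.143ms=32/7b +457.143ms=4/7b
6) 4114.286ms=36/7b +457.143ms=4/7b
7) 4571.429ms=40/7b +457.143ms=4/7b
8) 5028.571ms=44/7b +228.571ms=2/7b
9) 5257.143ms=46/7b +228.571ms=2/7b
10) 5485.714ms=48/7b +457.143ms=4/7b
11) 5942.857ms=52/7b +457.143ms=4/7b
Σ=8b of 8 (75bpm 4/4) — PASS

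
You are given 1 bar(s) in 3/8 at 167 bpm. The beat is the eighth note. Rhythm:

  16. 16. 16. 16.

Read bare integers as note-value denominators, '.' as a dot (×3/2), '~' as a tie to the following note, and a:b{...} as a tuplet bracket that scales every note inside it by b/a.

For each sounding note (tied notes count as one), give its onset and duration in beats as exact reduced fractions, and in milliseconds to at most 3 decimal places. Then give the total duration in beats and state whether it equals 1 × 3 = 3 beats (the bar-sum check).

1) 0.0ms=0b +269.461ms=3/4b
2) 269.461ms=3/4b +269.461ms=3/4b
3) 538.922ms=3/2b +269.461ms=3/4b
4) 808.383ms=9/4b +269.461ms=3/4b
Σ=3b of 3 (167bpm 3/8) — PASS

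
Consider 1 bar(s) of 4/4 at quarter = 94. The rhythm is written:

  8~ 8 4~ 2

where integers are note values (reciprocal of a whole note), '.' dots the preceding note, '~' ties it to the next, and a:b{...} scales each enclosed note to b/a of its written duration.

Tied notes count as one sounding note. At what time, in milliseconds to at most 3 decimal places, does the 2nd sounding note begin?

1. 0.0ms @ 0 + 638.298ms (1)
2. 638.298ms @ 1 + 1914.894ms (3)

note 2 onset = 1b = 638.298ms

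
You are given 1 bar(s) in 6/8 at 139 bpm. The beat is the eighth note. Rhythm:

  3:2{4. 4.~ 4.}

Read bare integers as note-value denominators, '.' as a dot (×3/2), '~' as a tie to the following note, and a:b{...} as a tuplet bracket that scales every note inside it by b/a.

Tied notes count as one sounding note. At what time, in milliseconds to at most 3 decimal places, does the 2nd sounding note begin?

1. 0.0ms @ 0 + 863.309ms (2)
2. 863.309ms @ 2 + 1726.619ms (4)

note 2 onset = 2b = 863.309ms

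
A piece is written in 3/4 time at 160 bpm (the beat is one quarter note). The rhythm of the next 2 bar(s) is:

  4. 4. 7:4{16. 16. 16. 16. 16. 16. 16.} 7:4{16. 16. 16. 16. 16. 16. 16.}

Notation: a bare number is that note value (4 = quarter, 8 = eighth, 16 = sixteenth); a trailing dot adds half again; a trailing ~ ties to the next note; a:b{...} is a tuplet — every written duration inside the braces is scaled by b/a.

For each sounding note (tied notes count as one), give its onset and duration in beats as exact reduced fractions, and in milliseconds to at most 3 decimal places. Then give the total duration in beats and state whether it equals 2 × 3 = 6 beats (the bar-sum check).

1) 0.0ms=0b +562.5ms=3/2b
2) 562.5ms=3/2b +562.5ms=3/2b
3) 1125.0ms=3b +80.357ms=3/14b
4) 1205.357ms=45/14b +80.357ms=3/14b
5) 1285.714ms=24/7b +80.357ms=3/14b
6) 1366.071ms=51/14b +80.357ms=3/14b
7) 1446.429ms=27/7b +80.357ms=3/14b
8) 1526.786ms=57/14b +80.357ms=3/14b
9) 1607.143ms=30/7b +80.357ms=3/14b
10) 1687.5ms=9/2b +80.357ms=3/14b
11) 1767.857ms=33/7b +80.357ms=3/14b
12) 1848.214ms=69/14b +80.357ms=3/14b
13) 1928.571ms=36/7b +80.357ms=3/14b
14) 2008.929ms=75/14b +80.357ms=3/14b
15) 2089.286ms=39/7b +80.357ms=3/14b
16) 2169.643ms=81/14b +80.357ms=3/14b
Σ=6b of 6 (160bpm 3/4) — PASS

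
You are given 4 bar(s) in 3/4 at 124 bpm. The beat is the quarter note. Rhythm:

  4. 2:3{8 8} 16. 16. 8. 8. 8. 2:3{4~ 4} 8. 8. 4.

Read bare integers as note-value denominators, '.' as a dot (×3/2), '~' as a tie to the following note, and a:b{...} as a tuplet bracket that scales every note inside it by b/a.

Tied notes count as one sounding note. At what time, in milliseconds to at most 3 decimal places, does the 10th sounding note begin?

1. 0.0ms @ 0 + 725.806ms (3/2)
2. 725.806ms @ 3/2 + 362.903ms (3/4)
3. 1088.71ms @ 9/4 + 362.903ms (3/4)
4. 1451.613ms @ 3 + 181.452ms (3/8)
5. 1633.065ms @ 27/8 + 181.452ms (3/8)
6. 1814.516ms @ 15/4 + 362.903ms (3/4)
7. 2177.419ms @ 9/2 + 362.903ms (3/4)
8. 2540.323ms @ 21/4 + 362.903ms (3/4)
9. 2903.226ms @ 6 + 1451.613ms (3)
10. 4354.839ms @ 9 + 362.903ms (3/4)
11. 4717.742ms @ 39/4 + 362.903ms (3/4)
12. 5080.645ms @ 21/2 + 725.806ms (3/2)

note 10 onset = 9b = 4354.839ms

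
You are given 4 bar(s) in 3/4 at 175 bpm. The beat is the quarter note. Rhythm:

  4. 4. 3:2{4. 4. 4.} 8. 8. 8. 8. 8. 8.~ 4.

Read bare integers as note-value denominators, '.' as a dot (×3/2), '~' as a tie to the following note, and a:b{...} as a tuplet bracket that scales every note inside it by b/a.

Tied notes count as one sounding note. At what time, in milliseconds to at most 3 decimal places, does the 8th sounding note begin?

1. 0.0ms @ 0 + 514.286ms (3/2)
2. 514.286ms @ 3/2 + 514.286ms (3/2)
3. 1028.571ms @ 3 + 342.857ms (1)
4. 1371.429ms @ 4 + 342.857ms (1)
5. 1714.286ms @ 5 + 342.857ms (1)
6. 2057.143ms @ 6 + 257.143ms (3/4)
7. 2314.286ms @ 27/4 + 257.143ms (3/4)
8. 2571.429ms @ 15/2 + 257.143ms (3/4)
9. 2828.571ms @ 33/4 + 257.143ms (3/4)
10. 3085.714ms @ 9 + 257.143ms (3/4)
11. 3342.857ms @ 39/4 + 771.429ms (9/4)

note 8 onset = 15/2b = 2571.429ms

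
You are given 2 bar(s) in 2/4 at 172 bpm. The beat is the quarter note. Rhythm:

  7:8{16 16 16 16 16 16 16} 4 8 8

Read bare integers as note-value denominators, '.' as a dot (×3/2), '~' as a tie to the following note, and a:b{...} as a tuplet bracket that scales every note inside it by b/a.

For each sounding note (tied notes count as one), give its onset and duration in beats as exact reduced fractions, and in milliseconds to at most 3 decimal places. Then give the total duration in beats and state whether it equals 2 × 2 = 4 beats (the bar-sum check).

1) 0.0ms=0b +99.668ms=2/7b
2) 99.668ms=2/7b +99.668ms=2/7b
3) 199.336ms=4/7b +99.668ms=2/7b
4) 299.003ms=6/7b +99.668ms=2/7b
5) 398.671ms=8/7b +99.668ms=2/7b
6) 498.339ms=10/7b +99.668ms=2/7b
7) 598.007ms=12/7b +99.668ms=2/7b
8) 697.674ms=2b +348.837ms=1b
9) 1046.512ms=3b +174.419ms=1/2b
10) 1220.93ms=7/2b +174.419ms=1/2b
Σ=4b of 4 (172bpm 2/4) — PASS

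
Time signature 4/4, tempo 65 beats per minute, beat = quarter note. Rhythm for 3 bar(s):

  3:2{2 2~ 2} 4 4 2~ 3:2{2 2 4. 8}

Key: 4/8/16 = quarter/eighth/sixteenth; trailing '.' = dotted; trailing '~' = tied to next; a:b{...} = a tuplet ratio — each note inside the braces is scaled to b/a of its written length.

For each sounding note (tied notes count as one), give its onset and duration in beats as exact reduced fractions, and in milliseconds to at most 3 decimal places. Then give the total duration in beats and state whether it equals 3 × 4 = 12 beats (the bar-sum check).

1) 0.0ms=0b +1230.769ms=4/3b
2) 1230.769ms=4/3b +2461.538ms=8/3b
3) 3692.308ms=4b +923.077ms=1b
4) 4615.385ms=5b +923.077ms=1b
5) 5538.462ms=6b +3076.923ms=10/3b
6) 8615.385ms=28/3b +1230.769ms=4/3b
7) 9846.154ms=32/3b +923.077ms=1b
8) 10769.231ms=35/3b +307.692ms=1/3b
Σ=12b of 12 (65bpm 4/4) — PASS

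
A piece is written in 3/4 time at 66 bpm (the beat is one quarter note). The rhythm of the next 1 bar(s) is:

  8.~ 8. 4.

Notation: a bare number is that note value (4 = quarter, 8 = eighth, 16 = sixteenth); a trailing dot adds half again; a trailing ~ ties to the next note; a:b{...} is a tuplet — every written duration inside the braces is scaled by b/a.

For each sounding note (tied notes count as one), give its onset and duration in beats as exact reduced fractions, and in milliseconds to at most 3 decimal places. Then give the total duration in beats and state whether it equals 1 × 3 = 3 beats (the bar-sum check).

1) 0.0ms=0b +1363.636ms=3/2b
2) 1363.636ms=3/2b +1363.636ms=3/2b
Σ=3b of 3 (66bpm 3/4) — PASS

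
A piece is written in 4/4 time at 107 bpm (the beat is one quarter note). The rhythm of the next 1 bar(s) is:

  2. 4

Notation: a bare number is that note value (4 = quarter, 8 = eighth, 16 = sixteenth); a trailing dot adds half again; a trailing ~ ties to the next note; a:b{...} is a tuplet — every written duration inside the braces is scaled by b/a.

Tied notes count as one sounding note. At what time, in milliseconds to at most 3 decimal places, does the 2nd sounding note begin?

1. 0.0ms @ 0 + 1682.243ms (3)
2. 1682.243ms @ 3 + 560.748ms (1)

note 2 onset = 3b = 1682.243ms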